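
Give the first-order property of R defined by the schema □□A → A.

∀x ∃w (xR²w ∧ x = w)

This is a Sahlqvist (Geach-type) schema ◇^0□^2A → □^0◇^0A.
Minimal-valuation argument: fix x; take any y with xR^0y and any z with xR^0z. Set V(A) to the set of worlds R-reachable from y in exactly 2 steps. Then □^2A holds at y, so the antecedent holds at x; validity forces ◇^0A at z, giving a w with zR^0w and yR^2w.
First-order correspondent: ∀x ∃w (xR²w ∧ x = w).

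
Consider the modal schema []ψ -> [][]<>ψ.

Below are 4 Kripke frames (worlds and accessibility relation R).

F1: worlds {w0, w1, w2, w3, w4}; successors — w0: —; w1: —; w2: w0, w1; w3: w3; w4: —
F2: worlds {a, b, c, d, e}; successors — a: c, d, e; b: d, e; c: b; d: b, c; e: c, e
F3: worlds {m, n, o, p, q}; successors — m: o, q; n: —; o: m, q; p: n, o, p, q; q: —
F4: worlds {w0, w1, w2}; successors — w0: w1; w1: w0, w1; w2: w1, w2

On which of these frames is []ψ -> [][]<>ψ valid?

F1, F4

This is the axiom for a generalized confluence (Geach) condition; its first-order frame correspondent is forall x forall z (x R^2 z -> exists w (xRw & zRw)).
F1: holds.
F2: fails — aR²c but no w with aRw and cRw.
F3: fails — mR²q but no w with mRw and qRw.
F4: holds.
Valid on: F1, F4.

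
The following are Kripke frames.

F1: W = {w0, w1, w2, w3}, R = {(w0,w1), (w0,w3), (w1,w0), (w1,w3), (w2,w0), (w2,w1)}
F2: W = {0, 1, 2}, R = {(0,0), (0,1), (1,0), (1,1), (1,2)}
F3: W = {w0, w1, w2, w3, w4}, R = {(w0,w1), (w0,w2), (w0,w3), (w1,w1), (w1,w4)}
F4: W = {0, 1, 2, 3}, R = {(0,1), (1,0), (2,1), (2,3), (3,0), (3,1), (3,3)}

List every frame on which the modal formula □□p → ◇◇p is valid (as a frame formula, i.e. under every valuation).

F4

The schema corresponds to a generalized confluence (Geach) condition: ∀x ∃w (xR²w ∧ xR²w).
F1: fails — at w3 but no w with w3R²w and w3R²w.
F2: fails — at 2 but no w with 2R²w and 2R²w.
F3: fails — at w2 but no w with w2R²w and w2R²w.
F4: ✓.
Valid on: F4.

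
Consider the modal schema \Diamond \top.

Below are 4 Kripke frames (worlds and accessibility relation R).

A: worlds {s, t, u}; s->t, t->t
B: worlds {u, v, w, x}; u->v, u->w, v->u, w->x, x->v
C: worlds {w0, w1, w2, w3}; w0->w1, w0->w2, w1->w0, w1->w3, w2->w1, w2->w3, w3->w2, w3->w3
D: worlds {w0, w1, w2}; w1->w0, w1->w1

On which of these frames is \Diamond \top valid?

The schema corresponds to seriality: \forall x \exists y Rxy.
A: fails — world u has no successor.
B: satisfies the condition.
C: satisfies the condition.
D: fails — world w0 has no successor.

B, C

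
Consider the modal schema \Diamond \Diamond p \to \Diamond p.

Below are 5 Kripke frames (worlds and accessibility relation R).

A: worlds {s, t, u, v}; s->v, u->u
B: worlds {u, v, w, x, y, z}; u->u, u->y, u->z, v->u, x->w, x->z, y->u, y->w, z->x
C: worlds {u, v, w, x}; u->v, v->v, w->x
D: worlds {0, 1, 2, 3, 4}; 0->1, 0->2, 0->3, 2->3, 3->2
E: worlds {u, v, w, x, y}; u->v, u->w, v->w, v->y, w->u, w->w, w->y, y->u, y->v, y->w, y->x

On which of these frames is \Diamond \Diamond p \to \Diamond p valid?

The schema corresponds to transitivity: \forall x \forall y \forall z (Rxy \wedge Ryz \to Rxz).
A: condition met.
B: fails — Ruz and Rzx but not Rux.
C: condition met.
D: fails — R32 and R23 but not R33.
E: fails — Ruv and Rvy but not Ruy.

A, C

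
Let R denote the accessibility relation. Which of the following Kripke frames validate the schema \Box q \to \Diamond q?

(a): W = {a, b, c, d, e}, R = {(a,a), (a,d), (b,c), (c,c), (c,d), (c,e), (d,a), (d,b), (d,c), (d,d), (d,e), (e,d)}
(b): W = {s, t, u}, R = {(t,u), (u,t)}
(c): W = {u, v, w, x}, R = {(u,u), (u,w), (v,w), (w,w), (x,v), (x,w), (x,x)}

(a), (c)

Frame correspondent (Sahlqvist): \forall x \exists y Rxy — i.e. seriality.
(a): holds.
(b): fails — world s has no successor.
(c): holds.
Valid on: (a), (c).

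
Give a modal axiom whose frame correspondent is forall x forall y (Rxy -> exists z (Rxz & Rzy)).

□□p → □p

A defining formula is □□p → □p (the C4 axiom).
Suppose □□p→□p is valid. Take Rxy and set V(p)={w : xR²w}. Then □□p at x, so □p at x, so p at y, i.e. ∃z(Rxz∧Rzy).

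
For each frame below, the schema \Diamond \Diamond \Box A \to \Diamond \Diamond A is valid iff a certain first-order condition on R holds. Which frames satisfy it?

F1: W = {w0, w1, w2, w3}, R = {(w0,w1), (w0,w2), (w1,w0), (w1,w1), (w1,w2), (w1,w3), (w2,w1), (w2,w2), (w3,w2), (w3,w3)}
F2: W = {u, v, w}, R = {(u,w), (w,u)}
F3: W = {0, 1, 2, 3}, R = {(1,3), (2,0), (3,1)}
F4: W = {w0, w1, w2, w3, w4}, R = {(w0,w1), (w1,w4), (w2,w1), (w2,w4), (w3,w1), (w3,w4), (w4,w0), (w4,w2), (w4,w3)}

The schema corresponds to a generalized confluence (Geach) condition: \forall x \forall y (x R^2 y \to \exists w (yRw \wedge x R^2 w)).
F1: ✓.
F2: fails — uR²u but no t with uRt and uR²t.
F3: fails — 1R²1 but no w with 1Rw and 1R²w.
F4: fails — w0R²w4 but no w with w4Rw and w0R²w.

F1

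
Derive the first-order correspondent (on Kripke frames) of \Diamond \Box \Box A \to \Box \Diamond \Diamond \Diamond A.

This is a Sahlqvist (Geach-type) schema ◇^1□^2A → □^1◇^3A.
Minimal-valuation argument: fix x; take any y with xR^1y and any z with xR^1z. Set V(A) to the set of worlds R-reachable from y in exactly 2 steps. Then □^2A holds at y, so the antecedent holds at x; validity forces ◇^3A at z, giving a w with zR^3w and yR^2w.
First-order correspondent: \forall x \forall y \forall z ((xRy \wedge xRz) \to \exists w (y R^2 w \wedge z R^3 w)).

\forall x \forall y \forall z ((xRy \wedge xRz) \to \exists w (y R^2 w \wedge z R^3 w))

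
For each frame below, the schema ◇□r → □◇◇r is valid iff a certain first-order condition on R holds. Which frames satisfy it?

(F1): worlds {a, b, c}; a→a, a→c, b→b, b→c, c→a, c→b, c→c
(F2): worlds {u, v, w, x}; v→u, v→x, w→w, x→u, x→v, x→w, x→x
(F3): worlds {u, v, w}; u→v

(F1)

Frame correspondent (Sahlqvist): ∀x ∀y ∀z ((xRy ∧ xRz) → ∃w (yRw ∧ zR²w)) — i.e. a generalized confluence (Geach) condition.
(F1): ✓.
(F2): fails — vRu, vRu but no t with uRt and uR²t.
(F3): fails — uRv, uRv but no t with vRt and vR²t.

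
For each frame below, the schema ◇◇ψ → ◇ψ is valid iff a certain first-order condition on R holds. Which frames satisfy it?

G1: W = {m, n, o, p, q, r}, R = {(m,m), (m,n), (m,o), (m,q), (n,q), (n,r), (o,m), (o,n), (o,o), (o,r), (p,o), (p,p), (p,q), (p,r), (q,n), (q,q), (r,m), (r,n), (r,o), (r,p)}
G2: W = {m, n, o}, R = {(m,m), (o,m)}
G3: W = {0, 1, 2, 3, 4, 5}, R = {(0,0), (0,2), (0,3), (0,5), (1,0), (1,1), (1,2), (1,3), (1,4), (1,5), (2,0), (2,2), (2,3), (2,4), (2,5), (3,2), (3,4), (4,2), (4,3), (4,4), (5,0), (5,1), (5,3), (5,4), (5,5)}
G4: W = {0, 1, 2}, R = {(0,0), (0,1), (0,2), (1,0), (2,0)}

G2

This is the axiom for transitivity; its first-order frame correspondent is ∀x ∀y ∀z (Rxy ∧ Ryz → Rxz).
G1: fails — Rom and Rmq but not Roq.
G2: ✓.
G3: fails — R34 and R43 but not R33.
G4: fails — R10 and R02 but not R12.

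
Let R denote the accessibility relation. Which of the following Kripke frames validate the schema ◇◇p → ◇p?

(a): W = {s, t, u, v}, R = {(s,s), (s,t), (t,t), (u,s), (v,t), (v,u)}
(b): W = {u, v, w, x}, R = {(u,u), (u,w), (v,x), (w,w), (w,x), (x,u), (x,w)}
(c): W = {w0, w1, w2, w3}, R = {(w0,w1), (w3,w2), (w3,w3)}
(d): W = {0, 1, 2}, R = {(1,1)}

Frame correspondent (Sahlqvist): ∀x ∀y (xR²y → ∃w (y = w ∧ xRw)) — i.e. a generalized confluence (Geach) condition.
(a): fails — uR²t but no w with t=w and uRw.
(b): fails — uR²x but no t with x=t and uRt.
(c): satisfies the condition.
(d): satisfies the condition.
Valid on: (c), (d).

(c), (d)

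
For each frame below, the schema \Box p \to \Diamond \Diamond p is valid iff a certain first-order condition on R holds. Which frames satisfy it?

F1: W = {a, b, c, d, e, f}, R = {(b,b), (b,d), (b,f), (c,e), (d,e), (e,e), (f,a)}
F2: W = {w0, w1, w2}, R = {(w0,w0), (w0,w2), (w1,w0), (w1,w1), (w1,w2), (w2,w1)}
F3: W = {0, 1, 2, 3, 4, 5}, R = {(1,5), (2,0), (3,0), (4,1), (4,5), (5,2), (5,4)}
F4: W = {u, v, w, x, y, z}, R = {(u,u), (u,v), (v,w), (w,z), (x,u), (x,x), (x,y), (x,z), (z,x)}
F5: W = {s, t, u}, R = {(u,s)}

Frame correspondent (Sahlqvist): \forall x \exists w (xRw \wedge x R^2 w) — i.e. a generalized confluence (Geach) condition.
F1: fails — at a but no w with aRw and aR²w.
F2: holds.
F3: fails — at 0 but no w with 0Rw and 0R²w.
F4: fails — at v but no t with vRt and vR²t.
F5: fails — at s but no w with sRw and sR²w.

F2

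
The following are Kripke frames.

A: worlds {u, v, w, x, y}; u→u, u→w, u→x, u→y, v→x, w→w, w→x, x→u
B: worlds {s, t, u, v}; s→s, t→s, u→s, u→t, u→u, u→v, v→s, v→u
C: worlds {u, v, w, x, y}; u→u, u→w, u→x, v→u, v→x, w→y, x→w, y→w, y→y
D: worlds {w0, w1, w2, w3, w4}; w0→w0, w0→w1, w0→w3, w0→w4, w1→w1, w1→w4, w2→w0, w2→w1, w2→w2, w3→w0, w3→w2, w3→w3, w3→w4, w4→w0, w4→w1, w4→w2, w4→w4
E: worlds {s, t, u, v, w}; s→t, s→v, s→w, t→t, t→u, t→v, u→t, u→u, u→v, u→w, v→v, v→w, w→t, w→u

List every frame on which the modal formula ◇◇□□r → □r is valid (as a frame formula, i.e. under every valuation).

E

Frame correspondent (Sahlqvist): ∀x ∀y ∀z ((xR²y ∧ xRz) → ∃w (yR²w ∧ z = w)) — i.e. a generalized confluence (Geach) condition.
A: fails — uR²w, uRy but no t with wR²t and y=t.
B: fails — uR²s, uRt but no w with sR²w and t=w.
C: fails — uR²w, uRu but no t with wR²t and u=t.
D: fails — w0R²w1, w0Rw3 but no w with w1R²w and w3=w.
E: condition met.
Valid on: E.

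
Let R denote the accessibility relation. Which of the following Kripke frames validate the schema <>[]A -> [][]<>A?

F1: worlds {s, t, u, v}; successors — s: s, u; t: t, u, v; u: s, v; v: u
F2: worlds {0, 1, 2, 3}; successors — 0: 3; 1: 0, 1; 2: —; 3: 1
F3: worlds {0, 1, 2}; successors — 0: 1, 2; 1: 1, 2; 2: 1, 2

F3

This is the axiom for a generalized confluence (Geach) condition; its first-order frame correspondent is forall x forall y forall z ((xRy & x R^2 z) -> exists w (yRw & zRw)).
F1: fails — sRu, sR²v but no w with uRw and vRw.
F2: fails — 1R0, 1R²1 but no w with 0Rw and 1Rw.
F3: holds.
Valid on: F3.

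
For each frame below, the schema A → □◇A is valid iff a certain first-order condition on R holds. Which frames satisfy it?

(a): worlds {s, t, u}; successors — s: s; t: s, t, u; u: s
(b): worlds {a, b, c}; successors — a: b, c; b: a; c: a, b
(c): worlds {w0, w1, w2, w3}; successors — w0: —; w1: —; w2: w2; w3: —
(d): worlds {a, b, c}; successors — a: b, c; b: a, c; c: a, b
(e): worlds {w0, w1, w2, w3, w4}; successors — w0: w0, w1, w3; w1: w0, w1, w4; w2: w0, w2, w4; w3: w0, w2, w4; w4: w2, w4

This is the axiom for symmetry; its first-order frame correspondent is ∀x ∀y (Rxy → Ryx).
(a): fails — Rus but not Rsu.
(b): fails — Rcb but not Rbc.
(c): holds.
(d): holds.
(e): fails — Rw3w2 but not Rw2w3.

(c), (d)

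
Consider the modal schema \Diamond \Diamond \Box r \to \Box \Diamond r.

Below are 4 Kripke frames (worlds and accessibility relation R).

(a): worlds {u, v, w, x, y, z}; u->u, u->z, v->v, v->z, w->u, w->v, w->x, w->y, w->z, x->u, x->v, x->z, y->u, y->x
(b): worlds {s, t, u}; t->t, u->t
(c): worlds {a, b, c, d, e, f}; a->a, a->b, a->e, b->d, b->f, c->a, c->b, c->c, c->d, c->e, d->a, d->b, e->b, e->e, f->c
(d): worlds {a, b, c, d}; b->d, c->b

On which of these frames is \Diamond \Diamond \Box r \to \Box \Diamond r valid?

(b)

Frame correspondent (Sahlqvist): \forall x \forall y \forall z ((x R^2 y \wedge xRz) \to \exists w (yRw \wedge zRw)) — i.e. a generalized confluence (Geach) condition.
(a): fails — uR²u, uRz but no t with uRt and zRt.
(b): holds.
(c): fails — aR²a, aRb but no w with aRw and bRw.
(d): fails — cR²d, cRb but no w with dRw and bRw.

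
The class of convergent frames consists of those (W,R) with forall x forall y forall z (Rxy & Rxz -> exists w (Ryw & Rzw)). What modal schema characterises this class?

◇□ψ → □◇ψ

A defining formula is ◇□ψ → □◇ψ (the .2 axiom).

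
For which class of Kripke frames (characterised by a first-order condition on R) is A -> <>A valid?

reflexivity

This is a form of the T axiom.
Its frame correspondent is reflexivity — forall x Rxx.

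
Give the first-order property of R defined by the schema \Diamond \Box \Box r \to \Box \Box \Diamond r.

This is a Sahlqvist (Geach-type) schema ◇^1□^2r → □^2◇^1r.
Minimal-valuation argument: fix x; take any y with xR^1y and any z with xR^2z. Set V(r) to the set of worlds R-reachable from y in exactly 2 steps. Then □^2r holds at y, so the antecedent holds at x; validity forces ◇^1r at z, giving a w with zR^1w and yR^2w.
First-order correspondent: \forall x \forall y \forall z ((xRy \wedge x R^2 z) \to \exists w (y R^2 w \wedge zRw)).

\forall x \forall y \forall z ((xRy \wedge x R^2 z) \to \exists w (y R^2 w \wedge zRw))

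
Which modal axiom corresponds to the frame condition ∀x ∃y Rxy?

The condition is seriality. The D schema □ψ → ◇ψ defines it.
Suppose □ψ→◇ψ is valid. At any x set V(ψ)=W. Then □ψ at x, so ◇ψ at x, so x has a successor.

□ψ → ◇ψ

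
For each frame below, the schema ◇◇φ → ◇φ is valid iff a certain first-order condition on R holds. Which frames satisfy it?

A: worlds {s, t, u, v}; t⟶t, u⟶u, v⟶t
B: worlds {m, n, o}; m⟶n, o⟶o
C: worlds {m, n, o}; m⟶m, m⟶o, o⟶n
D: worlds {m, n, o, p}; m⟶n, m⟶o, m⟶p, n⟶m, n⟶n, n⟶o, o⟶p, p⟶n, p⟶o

Frame correspondent (Sahlqvist): ∀x ∀y ∀z (Rxy ∧ Ryz → Rxz) — i.e. transitivity.
A: holds.
B: holds.
C: fails — Rmo and Ron but not Rmn.
D: fails — Rop and Rpn but not Ron.
Valid on: A, B.

A, B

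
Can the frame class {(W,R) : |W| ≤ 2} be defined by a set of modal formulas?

Modal frame validity is preserved under disjoint unions.
Any modal formula valid on each of 3 disjoint one-world frames is valid on their disjoint union (validity is preserved under disjoint unions). Each one-world frame has |W|=1≤2, but the union has |W|=3.
So no modal formula (or set of formulas) defines exactly the |W|≤2 frames.

Not definable by any modal formula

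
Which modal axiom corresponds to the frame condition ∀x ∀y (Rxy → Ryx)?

s → □◇s

A defining formula is s → □◇s (the B axiom).
Suppose s→□◇s is valid. Take Rxy and set V(s)={x}. Then s at x, so □◇s at x, so ◇s at y, so some z with Ryz has s; z=x, i.e. Ryx.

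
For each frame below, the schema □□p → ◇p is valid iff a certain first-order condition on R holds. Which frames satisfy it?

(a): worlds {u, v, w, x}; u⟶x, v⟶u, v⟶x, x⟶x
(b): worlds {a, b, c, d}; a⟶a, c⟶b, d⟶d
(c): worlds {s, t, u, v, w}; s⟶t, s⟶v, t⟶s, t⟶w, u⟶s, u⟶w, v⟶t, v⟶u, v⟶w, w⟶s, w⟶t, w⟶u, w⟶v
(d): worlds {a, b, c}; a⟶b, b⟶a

(c)

Frame correspondent (Sahlqvist): ∀x ∃w (xR²w ∧ xRw) — i.e. a generalized confluence (Geach) condition.
(a): fails — at w but no t with wR²t and wRt.
(b): fails — at b but no w with bR²w and bRw.
(c): holds.
(d): fails — at a but no w with aR²w and aRw.
Valid on: (c).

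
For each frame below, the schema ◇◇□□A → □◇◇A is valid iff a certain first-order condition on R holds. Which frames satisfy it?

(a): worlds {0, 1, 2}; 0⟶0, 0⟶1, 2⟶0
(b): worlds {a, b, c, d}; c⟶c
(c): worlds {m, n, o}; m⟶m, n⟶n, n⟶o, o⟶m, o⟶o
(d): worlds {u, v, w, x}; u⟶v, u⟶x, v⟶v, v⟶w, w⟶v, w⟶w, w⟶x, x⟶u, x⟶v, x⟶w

The schema corresponds to a generalized confluence (Geach) condition: ∀x ∀y ∀z ((xR²y ∧ xRz) → ∃w (yR²w ∧ zR²w)).
(a): fails — 0R²0, 0R1 but no w with 0R²w and 1R²w.
(b): condition met.
(c): condition met.
(d): condition met.
Valid on: (b), (c), (d).

(b), (c), (d)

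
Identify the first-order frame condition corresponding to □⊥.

□⊥ is valid iff no world has any successor (otherwise □⊥ fails at any world with one).

Emptiness of R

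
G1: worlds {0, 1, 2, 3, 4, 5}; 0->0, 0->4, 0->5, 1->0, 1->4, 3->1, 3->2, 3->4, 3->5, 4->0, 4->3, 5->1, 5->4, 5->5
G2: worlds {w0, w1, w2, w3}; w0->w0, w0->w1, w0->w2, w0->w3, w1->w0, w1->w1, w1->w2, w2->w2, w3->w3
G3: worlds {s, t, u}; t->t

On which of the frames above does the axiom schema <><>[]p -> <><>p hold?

G2, G3

Frame correspondent (Sahlqvist): forall x forall y (x R^2 y -> exists w (yRw & x R^2 w)) — i.e. a generalized confluence (Geach) condition.
G1: fails — 4R²2 but no w with 2Rw and 4R²w.
G2: ✓.
G3: ✓.
Valid on: G2, G3.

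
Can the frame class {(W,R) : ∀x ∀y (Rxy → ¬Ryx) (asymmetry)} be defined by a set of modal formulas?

Not definable by any modal formula

Modal frame validity is preserved under surjective bounded morphisms.
The 3-cycle (worlds a,b,c with a→b→c→a) is asymmetric. Mapping every world to a single reflexive point • is a surjective bounded morphism, and the reflexive point is not asymmetric (R•• but asymmetry requires ¬R••).
So the class is not modally definable.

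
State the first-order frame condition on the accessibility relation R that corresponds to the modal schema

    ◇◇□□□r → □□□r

∀x ∀y ∀z ((xR²y ∧ xR³z) → ∃w (yR³w ∧ z = w))

This is a Sahlqvist (Geach-type) schema ◇^2□^3r → □^3◇^0r.
Minimal-valuation argument: fix x; take any y with xR^2y and any z with xR^3z. Set V(r) to the set of worlds R-reachable from y in exactly 3 steps. Then □^3r holds at y, so the antecedent holds at x; validity forces ◇^0r at z, giving a w with zR^0w and yR^3w.
First-order correspondent: ∀x ∀y ∀z ((xR²y ∧ xR³z) → ∃w (yR³w ∧ z = w)).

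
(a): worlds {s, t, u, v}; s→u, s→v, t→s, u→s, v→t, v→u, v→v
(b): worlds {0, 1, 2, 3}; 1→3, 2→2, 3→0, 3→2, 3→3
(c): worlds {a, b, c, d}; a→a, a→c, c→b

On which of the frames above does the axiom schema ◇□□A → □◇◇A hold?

This is the axiom for a generalized confluence (Geach) condition; its first-order frame correspondent is ∀x ∀y ∀z ((xRy ∧ xRz) → ∃w (yR²w ∧ zR²w)).
(a): condition met.
(b): fails — 3R0, 3R0 but no w with 0R²w and 0R²w.
(c): fails — aRa, aRc but no w with aR²w and cR²w.

(a)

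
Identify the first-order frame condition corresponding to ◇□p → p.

symmetry: ∀x ∀y (Rxy → Ryx)

This is a form of the B axiom.
Its frame correspondent is symmetry — ∀x ∀y (Rxy → Ryx).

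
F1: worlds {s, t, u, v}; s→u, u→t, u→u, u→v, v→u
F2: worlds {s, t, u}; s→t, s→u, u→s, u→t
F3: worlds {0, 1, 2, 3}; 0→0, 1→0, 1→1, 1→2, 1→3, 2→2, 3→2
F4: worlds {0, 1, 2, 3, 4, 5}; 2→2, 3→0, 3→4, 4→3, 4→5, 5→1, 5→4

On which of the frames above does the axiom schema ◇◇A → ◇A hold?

This is the axiom for transitivity; its first-order frame correspondent is ∀x ∀y ∀z (Rxy ∧ Ryz → Rxz).
F1: fails — Rvu and Ruv but not Rvv.
F2: fails — Rsu and Rus but not Rss.
F3: ✓.
F4: fails — R34 and R45 but not R35.
Valid on: F3.

F3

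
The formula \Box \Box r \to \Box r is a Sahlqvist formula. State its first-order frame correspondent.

density

Suppose □□r→□r is valid. Take Rxy and set V(r)={w : xR²w}. Then □□r at x, so □r at x, so r at y, i.e. ∃z(Rxz∧Rzy).
Conversely, any frame satisfying \forall x \forall y (Rxy \to \exists z (Rxz \wedge Rzy)) validates the schema.
Frame condition: \forall x \forall y (Rxy \to \exists z (Rxz \wedge Rzy)).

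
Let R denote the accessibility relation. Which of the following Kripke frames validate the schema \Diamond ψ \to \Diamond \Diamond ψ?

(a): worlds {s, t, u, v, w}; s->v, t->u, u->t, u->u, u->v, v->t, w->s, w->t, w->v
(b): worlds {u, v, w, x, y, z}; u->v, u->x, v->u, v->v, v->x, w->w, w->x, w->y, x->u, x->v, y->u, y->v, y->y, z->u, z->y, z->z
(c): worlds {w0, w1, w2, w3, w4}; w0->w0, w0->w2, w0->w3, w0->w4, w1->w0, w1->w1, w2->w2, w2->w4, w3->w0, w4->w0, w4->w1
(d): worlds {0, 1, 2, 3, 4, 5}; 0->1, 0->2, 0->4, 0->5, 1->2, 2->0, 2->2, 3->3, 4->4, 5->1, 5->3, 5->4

(b), (c)

This is the axiom for a generalized confluence (Geach) condition; its first-order frame correspondent is \forall x \forall y (xRy \to \exists w (y = w \wedge x R^2 w)).
(a): fails — sRv but no w* with v=w* and sR²w*.
(b): satisfies the condition.
(c): satisfies the condition.
(d): fails — 0R5 but no w with 5=w and 0R²w.
Valid on: (b), (c).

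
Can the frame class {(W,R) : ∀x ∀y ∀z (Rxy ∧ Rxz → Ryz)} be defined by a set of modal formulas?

Yes, by ◇q → □◇q

This is a Sahlqvist condition; the 5 axiom ◇q → □◇q defines it.
Suppose ◇q→□◇q is valid. Take Rxy, Rxz and set V(q)={y}. Then ◇q at x, so □◇q at x, so ◇q at z, so some w with Rzw has q; w=y, i.e. Rzy. By symmetry of the argument, Ryz.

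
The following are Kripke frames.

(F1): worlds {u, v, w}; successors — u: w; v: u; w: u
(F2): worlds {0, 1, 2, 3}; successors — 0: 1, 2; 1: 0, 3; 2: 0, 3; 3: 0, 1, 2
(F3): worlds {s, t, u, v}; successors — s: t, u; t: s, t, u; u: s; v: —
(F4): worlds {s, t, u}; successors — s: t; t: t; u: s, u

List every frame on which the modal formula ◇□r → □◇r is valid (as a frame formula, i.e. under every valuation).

(F1)

This is the axiom for convergence; its first-order frame correspondent is ∀x ∀y ∀z (Rxy ∧ Rxz → ∃w (Ryw ∧ Rzw)).
(F1): satisfies the condition.
(F2): fails — R32 and R30 but 2 and 0 have no common successor.
(F3): fails — Rts and Rtu but s and u have no common successor.
(F4): fails — Rus and Ruu but s and u have no common successor.
Valid on: (F1).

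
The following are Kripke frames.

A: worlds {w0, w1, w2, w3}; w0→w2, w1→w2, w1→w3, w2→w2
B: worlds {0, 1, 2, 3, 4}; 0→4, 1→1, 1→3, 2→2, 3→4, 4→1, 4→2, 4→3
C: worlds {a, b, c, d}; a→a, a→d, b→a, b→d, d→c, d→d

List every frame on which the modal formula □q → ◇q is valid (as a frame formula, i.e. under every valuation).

The schema corresponds to seriality: ∀x ∃y Rxy.
A: fails — world w3 has no successor.
B: satisfies the condition.
C: fails — world c has no successor.

B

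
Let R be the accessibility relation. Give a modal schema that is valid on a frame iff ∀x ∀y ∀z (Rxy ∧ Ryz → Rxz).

□ψ → □□ψ

This is transitivity; the standard corresponding axiom is 4: □ψ → □□ψ.
Suppose □ψ→□□ψ is valid. Take Rxy, Ryz and set V(ψ)={w : Rxw}. Then □ψ at x, so □□ψ at x, so □ψ at y, so ψ at z, i.e. Rxz.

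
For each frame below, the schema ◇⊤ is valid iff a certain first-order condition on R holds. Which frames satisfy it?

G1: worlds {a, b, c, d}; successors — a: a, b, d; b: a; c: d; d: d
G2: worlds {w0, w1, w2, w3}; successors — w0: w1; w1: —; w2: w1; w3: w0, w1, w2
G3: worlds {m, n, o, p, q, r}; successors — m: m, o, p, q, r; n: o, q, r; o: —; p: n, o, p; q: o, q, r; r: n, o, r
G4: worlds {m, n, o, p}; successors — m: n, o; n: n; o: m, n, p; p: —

G1

This is the axiom for seriality; its first-order frame correspondent is ∀x ∃y Rxy.
G1: condition met.
G2: fails — world w1 has no successor.
G3: fails — world o has no successor.
G4: fails — world p has no successor.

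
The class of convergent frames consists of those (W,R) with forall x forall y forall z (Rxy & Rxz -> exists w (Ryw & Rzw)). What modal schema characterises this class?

◇□ψ → □◇ψ

A defining formula is ◇□ψ → □◇ψ (the .2 axiom).
Suppose ◇□ψ→□◇ψ is valid. Take Rxy, Rxz and set V(ψ)={w : Ryw}. Then □ψ at y so ◇□ψ at x, so □◇ψ at x, so ◇ψ at z, giving w with Rzw and Ryw.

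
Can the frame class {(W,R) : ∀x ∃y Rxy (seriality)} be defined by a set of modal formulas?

Yes, by □r → ◇r

Yes: it is seriality, defined by the D schema □r → ◇r.
Suppose □r→◇r is valid. At any x set V(r)=W. Then □r at x, so ◇r at x, so x has a successor.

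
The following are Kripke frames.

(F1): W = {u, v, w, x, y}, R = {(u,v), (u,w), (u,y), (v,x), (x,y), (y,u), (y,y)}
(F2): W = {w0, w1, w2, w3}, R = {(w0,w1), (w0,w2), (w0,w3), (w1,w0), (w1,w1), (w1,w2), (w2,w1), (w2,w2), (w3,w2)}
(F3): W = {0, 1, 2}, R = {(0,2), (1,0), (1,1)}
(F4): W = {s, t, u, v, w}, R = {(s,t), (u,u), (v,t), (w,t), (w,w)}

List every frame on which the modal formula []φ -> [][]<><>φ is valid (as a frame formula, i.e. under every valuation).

(F2)

This is the axiom for a generalized confluence (Geach) condition; its first-order frame correspondent is forall x forall z (x R^2 z -> exists w (xRw & z R^2 w)).
(F1): fails — vR²y but no t with vRt and yR²t.
(F2): ✓.
(F3): fails — 1R²0 but no w with 1Rw and 0R²w.
(F4): fails — wR²t but no w* with wRw* and tR²w*.
Valid on: (F2).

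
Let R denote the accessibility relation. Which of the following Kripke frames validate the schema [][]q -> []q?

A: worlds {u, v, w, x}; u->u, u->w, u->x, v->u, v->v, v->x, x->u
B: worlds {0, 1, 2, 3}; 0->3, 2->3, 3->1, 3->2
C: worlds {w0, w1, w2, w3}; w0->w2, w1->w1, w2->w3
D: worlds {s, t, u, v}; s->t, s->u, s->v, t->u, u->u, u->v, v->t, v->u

Frame correspondent (Sahlqvist): forall x forall y (Rxy -> exists z (Rxz & Rzy)) — i.e. density.
A: satisfies the condition.
B: fails — R23 but no z with R2z and Rz3.
C: fails — Rw0w2 but no z with Rw0z and Rzw2.
D: fails — Rvt but no z with Rvz and Rzt.

A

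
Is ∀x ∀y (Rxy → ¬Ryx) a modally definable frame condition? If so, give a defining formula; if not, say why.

Any modally definable frame class is closed under surjective bounded morphisms.
The 4-cycle (worlds a,b,c,d with a→b→c→d→a) is asymmetric. Mapping every world to a single reflexive point • is a surjective bounded morphism, and the reflexive point is not asymmetric (R•• but asymmetry requires ¬R••).
So no modal formula (or set of formulas) defines exactly the asymmetric frames.

Not modally definable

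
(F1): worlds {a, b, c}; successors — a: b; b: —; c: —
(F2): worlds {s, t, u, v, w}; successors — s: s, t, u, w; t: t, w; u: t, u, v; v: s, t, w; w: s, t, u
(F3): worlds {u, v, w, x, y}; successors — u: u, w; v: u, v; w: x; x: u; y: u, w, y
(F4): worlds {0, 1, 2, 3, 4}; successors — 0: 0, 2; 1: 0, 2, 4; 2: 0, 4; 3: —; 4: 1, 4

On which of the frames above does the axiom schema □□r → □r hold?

(F2), (F4)

This is the axiom for density; its first-order frame correspondent is ∀x ∀y (Rxy → ∃z (Rxz ∧ Rzy)).
(F1): fails — Rab but no z with Raz and Rzb.
(F2): condition met.
(F3): fails — Rwx but no z with Rwz and Rzx.
(F4): condition met.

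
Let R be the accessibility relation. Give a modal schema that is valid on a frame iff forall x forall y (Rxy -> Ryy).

This is shift-reflexivity; the standard corresponding axiom is T□: □(□s → s).
Suppose □(□s→s) is valid. Take Rxy and set V(s)={w : Ryw}. Then at y, □s holds; since □(□s→s) at x, □s→s at y, so s at y, i.e. Ryy.

□(□s → s)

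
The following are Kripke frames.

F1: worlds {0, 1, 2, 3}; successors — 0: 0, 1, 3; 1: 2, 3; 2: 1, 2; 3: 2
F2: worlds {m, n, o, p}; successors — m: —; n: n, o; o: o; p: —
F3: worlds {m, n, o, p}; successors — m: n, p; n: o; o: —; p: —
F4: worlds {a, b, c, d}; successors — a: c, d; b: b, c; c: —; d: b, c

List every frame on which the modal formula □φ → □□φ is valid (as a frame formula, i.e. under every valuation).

The schema corresponds to transitivity: ∀x ∀y ∀z (Rxy ∧ Ryz → Rxz).
F1: fails — R32 and R21 but not R31.
F2: condition met.
F3: fails — Rmn and Rno but not Rmo.
F4: fails — Rad and Rdb but not Rab.
Valid on: F2.

F2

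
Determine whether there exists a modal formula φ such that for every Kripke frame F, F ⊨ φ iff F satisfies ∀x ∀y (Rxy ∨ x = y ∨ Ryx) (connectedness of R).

Not definable by any modal formula

Modal frame validity is preserved under disjoint unions.
Take 2 disjoint single-world reflexive frames: each is trivially connected, but their disjoint union has 2 worlds with no edge between distinct components, so it is not connected.
So the class is not modally definable.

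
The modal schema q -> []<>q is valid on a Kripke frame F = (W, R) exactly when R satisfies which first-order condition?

Symmetry

Suppose q→□◇q is valid. Take Rxy and set V(q)={x}. Then q at x, so □◇q at x, so ◇q at y, so some z with Ryz has q; z=x, i.e. Ryx.
Conversely, any frame satisfying forall x forall y (Rxy -> Ryx) validates the schema.
So the correspondent is symmetry.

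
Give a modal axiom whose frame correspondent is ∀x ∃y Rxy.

□ψ → ◇ψ

This is seriality; the standard corresponding axiom is D: □ψ → ◇ψ.
Suppose □ψ→◇ψ is valid. At any x set V(ψ)=W. Then □ψ at x, so ◇ψ at x, so x has a successor.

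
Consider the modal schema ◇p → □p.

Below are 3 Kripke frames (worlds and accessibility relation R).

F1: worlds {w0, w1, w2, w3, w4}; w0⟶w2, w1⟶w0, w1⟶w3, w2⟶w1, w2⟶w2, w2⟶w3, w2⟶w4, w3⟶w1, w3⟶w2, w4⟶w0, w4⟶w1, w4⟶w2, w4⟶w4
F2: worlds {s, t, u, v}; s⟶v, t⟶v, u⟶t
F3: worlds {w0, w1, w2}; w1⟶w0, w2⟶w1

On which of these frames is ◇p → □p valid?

F2, F3

Frame correspondent (Sahlqvist): ∀x ∀y ∀z (Rxy ∧ Rxz → y = z) — i.e. partial functionality.
F1: fails — w1 sees both w0 and w3.
F2: condition met.
F3: condition met.
Valid on: F2, F3.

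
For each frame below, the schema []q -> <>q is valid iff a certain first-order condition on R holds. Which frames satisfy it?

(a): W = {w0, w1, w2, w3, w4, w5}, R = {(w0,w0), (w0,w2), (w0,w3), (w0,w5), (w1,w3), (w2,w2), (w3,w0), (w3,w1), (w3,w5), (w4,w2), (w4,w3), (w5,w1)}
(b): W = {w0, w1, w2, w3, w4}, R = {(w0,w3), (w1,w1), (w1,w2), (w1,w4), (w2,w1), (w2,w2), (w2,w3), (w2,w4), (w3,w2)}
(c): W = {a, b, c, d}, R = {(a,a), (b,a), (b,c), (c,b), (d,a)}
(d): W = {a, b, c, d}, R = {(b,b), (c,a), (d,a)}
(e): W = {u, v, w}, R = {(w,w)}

Frame correspondent (Sahlqvist): forall x exists y Rxy — i.e. seriality.
(a): holds.
(b): fails — world w4 has no successor.
(c): holds.
(d): fails — world a has no successor.
(e): fails — world u has no successor.
Valid on: (a), (c).

(a), (c)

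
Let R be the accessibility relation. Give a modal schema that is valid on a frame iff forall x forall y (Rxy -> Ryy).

The condition is shift-reflexivity. The T□ schema □(□s → s) defines it.
Suppose □(□s→s) is valid. Take Rxy and set V(s)={w : Ryw}. Then at y, □s holds; since □(□s→s) at x, □s→s at y, so s at y, i.e. Ryy.

□(□s → s)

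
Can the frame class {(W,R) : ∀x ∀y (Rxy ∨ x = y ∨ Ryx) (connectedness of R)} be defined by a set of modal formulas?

Any modally definable frame class is closed under disjoint unions.
Take 4 disjoint single-world reflexive frames: each is trivially connected, but their disjoint union has 4 worlds with no edge between distinct components, so it is not connected.
So no modal formula (or set of formulas) defines exactly the connected frames.

No — not modally definable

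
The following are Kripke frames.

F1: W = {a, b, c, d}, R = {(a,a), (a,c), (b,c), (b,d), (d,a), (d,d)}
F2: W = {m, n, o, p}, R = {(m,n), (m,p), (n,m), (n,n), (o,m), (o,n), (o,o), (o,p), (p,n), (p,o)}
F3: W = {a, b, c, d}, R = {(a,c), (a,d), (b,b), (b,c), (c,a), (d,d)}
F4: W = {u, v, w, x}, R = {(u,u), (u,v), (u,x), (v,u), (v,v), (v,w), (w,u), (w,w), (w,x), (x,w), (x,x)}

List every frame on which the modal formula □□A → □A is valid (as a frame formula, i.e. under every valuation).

This is the axiom for density; its first-order frame correspondent is ∀x ∀y (Rxy → ∃z (Rxz ∧ Rzy)).
F1: fails — Rbc but no z with Rbz and Rzc.
F2: fails — Rmp but no z with Rmz and Rzp.
F3: fails — Rac but no z with Raz and Rzc.
F4: condition met.
Valid on: F4.

F4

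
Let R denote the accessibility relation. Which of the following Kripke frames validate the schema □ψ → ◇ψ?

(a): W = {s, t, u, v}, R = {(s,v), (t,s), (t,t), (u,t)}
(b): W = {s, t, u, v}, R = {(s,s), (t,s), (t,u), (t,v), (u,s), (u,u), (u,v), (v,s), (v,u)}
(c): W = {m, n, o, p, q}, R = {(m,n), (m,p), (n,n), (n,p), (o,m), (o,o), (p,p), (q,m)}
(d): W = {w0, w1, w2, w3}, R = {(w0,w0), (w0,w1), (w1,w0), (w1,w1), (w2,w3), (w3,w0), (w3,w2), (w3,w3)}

(b), (c), (d)

The schema corresponds to seriality: ∀x ∃y Rxy.
(a): fails — world v has no successor.
(b): holds.
(c): holds.
(d): holds.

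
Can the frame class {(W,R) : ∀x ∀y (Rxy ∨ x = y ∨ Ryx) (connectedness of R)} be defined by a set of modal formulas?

Not modally definable

Modal frame validity is preserved under disjoint unions.
Take 4 disjoint single-world reflexive frames: each is trivially connected, but their disjoint union has 4 worlds with no edge between distinct components, so it is not connected.
So the class is not modally definable.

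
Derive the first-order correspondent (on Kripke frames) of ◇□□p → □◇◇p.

∀x ∀y ∀z ((xRy ∧ xRz) → ∃w (yR²w ∧ zR²w))

This is a Sahlqvist (Geach-type) schema ◇^1□^2p → □^1◇^2p.
Minimal-valuation argument: fix x; take any y with xR^1y and any z with xR^1z. Set V(p) to the set of worlds R-reachable from y in exactly 2 steps. Then □^2p holds at y, so the antecedent holds at x; validity forces ◇^2p at z, giving a w with zR^2w and yR^2w.
First-order correspondent: ∀x ∀y ∀z ((xRy ∧ xRz) → ∃w (yR²w ∧ zR²w)).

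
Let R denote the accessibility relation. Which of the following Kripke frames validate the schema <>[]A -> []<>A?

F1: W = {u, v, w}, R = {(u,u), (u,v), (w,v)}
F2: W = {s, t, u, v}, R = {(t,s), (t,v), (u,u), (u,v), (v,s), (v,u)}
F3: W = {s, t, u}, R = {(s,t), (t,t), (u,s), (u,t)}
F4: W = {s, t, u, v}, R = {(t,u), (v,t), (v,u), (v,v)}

This is the axiom for convergence; its first-order frame correspondent is forall x forall y forall z (Rxy & Rxz -> exists w (Ryw & Rzw)).
F1: fails — Ruv and Ruv but v and v have no common successor.
F2: fails — Rtv and Rts but v and s have no common successor.
F3: satisfies the condition.
F4: fails — Rtu and Rtu but u and u have no common successor.
Valid on: F3.

F3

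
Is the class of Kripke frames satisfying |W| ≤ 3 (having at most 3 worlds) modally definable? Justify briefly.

If a class were modally definable it would be closed under disjoint unions (Goldblatt–Thomason).
Any modal formula valid on each of 4 disjoint one-world frames is valid on their disjoint union (validity is preserved under disjoint unions). Each one-world frame has |W|=1≤3, but the union has |W|=4.
So the class is not modally definable.

Not definable by any modal formula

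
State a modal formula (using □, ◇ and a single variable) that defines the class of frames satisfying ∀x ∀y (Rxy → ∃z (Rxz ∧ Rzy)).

□□p → □p

The condition is density. The C4 schema □□p → □p defines it.
Suppose □□p→□p is valid. Take Rxy and set V(p)={w : xR²w}. Then □□p at x, so □p at x, so p at y, i.e. ∃z(Rxz∧Rzy).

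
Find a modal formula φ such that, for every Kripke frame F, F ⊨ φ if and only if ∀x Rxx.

This is reflexivity; the standard corresponding axiom is T: □r → r.
Suppose □r→r is valid. At any x set V(r)={w : Rxw}. Then □r holds at x, so r holds at x, i.e. Rxx.

□r → r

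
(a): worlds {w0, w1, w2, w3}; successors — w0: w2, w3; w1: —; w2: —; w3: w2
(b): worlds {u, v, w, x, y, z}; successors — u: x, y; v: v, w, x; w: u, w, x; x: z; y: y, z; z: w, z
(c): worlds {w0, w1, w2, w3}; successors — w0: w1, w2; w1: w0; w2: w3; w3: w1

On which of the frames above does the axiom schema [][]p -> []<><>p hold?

This is the axiom for a generalized confluence (Geach) condition; its first-order frame correspondent is forall x forall z (xRz -> exists w (x R^2 w & z R^2 w)).
(a): fails — w0Rw2 but no w with w0R²w and w2R²w.
(b): satisfies the condition.
(c): fails — w0Rw1 but no w with w0R²w and w1R²w.

(b)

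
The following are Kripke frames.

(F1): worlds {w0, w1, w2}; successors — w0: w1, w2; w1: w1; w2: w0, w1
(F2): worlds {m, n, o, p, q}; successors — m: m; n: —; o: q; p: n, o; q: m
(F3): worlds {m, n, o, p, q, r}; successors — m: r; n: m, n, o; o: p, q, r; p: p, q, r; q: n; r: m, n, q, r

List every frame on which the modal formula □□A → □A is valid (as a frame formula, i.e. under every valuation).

(F3)

Frame correspondent (Sahlqvist): ∀x ∀y (Rxy → ∃z (Rxz ∧ Rzy)) — i.e. density.
(F1): fails — Rw0w2 but no z with Rw0z and Rzw2.
(F2): fails — Rpn but no z with Rpz and Rzn.
(F3): condition met.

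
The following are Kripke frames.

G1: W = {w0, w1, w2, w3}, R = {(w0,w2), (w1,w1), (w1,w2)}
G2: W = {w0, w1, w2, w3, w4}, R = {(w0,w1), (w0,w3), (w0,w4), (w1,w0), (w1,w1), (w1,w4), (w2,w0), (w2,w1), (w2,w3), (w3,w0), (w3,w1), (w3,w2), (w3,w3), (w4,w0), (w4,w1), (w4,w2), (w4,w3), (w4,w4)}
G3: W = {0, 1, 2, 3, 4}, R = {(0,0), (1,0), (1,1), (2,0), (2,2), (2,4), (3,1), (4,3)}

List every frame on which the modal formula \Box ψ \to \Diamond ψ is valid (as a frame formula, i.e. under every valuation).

The schema corresponds to seriality: \forall x \exists y Rxy.
G1: fails — world w2 has no successor.
G2: condition met.
G3: condition met.

G2, G3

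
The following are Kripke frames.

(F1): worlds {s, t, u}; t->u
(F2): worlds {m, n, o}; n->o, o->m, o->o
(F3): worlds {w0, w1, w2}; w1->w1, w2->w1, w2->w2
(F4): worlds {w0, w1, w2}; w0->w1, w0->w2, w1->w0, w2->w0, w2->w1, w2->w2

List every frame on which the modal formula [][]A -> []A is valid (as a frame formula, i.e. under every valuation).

This is the axiom for density; its first-order frame correspondent is forall x forall y (Rxy -> exists z (Rxz & Rzy)).
(F1): fails — Rtu but no z with Rtz and Rzu.
(F2): satisfies the condition.
(F3): satisfies the condition.
(F4): fails — Rw1w0 but no z with Rw1z and Rzw0.

(F2), (F3)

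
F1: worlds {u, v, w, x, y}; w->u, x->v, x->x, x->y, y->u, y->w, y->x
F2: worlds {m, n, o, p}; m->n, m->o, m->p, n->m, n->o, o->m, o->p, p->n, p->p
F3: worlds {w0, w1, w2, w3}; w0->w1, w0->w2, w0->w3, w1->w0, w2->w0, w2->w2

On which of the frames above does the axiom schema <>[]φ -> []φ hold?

none

This is the axiom for the Euclidean property; its first-order frame correspondent is forall x forall y forall z (Rxy & Rxz -> Ryz).
F1: fails — Rwu and Rwu but not Ruu.
F2: fails — Rmo and Rmo but not Roo.
F3: fails — Rw0w1 and Rw0w1 but not Rw1w1.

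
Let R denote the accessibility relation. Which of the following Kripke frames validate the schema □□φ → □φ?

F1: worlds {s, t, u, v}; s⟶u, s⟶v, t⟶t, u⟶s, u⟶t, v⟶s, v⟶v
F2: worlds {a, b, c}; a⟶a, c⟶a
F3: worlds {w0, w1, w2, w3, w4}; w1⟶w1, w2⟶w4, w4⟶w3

F2

Frame correspondent (Sahlqvist): ∀x ∀y (Rxy → ∃z (Rxz ∧ Rzy)) — i.e. density.
F1: fails — Rus but no z with Ruz and Rzs.
F2: condition met.
F3: fails — Rw2w4 but no z with Rw2z and Rzw4.
Valid on: F2.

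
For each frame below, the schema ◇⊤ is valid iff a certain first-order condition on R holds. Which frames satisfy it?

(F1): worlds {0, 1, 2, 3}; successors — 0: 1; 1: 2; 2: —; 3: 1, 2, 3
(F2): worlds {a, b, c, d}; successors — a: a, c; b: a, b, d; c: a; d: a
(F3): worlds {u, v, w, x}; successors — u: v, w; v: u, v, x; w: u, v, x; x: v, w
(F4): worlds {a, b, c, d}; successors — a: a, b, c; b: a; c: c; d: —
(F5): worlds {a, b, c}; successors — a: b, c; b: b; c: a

(F2), (F3), (F5)

This is the axiom for seriality; its first-order frame correspondent is ∀x ∃y Rxy.
(F1): fails — world 2 has no successor.
(F2): satisfies the condition.
(F3): satisfies the condition.
(F4): fails — world d has no successor.
(F5): satisfies the condition.
Valid on: (F2), (F3), (F5).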